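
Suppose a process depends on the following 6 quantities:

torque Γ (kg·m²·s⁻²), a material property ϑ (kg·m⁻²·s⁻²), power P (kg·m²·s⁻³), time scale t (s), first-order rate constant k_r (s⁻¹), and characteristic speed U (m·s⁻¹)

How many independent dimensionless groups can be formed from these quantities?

There are 6 variables and 3 base dimensions (M, L, T).
The dimension matrix has rank 3.
Independent dimensionless groups: 6 − 3 = 3.

3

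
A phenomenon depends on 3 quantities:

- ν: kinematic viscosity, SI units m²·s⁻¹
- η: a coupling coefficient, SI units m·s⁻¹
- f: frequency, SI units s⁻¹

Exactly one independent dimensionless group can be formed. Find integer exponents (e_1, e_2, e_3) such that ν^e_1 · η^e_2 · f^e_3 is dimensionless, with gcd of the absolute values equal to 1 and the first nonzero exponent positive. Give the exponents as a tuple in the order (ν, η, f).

(1, -2, 1)

L: e_1·(2) + e_2·(1) + e_3·(0) = 0
T: e_1·(-1) + e_2·(-1) + e_3·(-1) = 0
Solving this homogeneous linear system for the smallest-integer solution (first nonzero entry positive) gives (1, -2, 1).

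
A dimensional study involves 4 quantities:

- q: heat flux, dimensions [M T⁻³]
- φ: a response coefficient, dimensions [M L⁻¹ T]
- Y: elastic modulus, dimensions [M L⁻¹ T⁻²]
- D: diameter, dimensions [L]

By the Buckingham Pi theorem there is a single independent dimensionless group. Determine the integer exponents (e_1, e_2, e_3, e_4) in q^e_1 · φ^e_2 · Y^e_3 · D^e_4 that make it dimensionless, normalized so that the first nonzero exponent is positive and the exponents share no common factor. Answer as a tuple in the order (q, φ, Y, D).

M: e_1·(1) + e_2·(1) + e_3·(1) + e_4·(0) = 0
L: e_1·(0) + e_2·(-1) + e_3·(-1) + e_4·(1) = 0
T: e_1·(-3) + e_2·(1) + e_3·(-2) + e_4·(0) = 0
Solving this homogeneous linear system for the smallest-integer solution (first nonzero entry positive) gives (3, 1, -4, -3).

(3, 1, -4, -3)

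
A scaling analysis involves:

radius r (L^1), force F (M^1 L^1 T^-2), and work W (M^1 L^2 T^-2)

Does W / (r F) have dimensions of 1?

yes

Sum the exponent of each base dimension across the product:
  M: −[r]_M − [F]_M + [W]_M = −(0) − (1) + (1) = 0
  L: −[r]_L − [F]_L + [W]_L = −(1) − (1) + (2) = 0
  T: −[r]_T − [F]_T + [W]_T = −(0) − (-2) + (-2) = 0
All base exponents vanish — dimensionless.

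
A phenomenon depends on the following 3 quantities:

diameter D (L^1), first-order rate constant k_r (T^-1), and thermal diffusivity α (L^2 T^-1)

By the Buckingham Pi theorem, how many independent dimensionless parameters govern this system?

1

There are 3 variables and 2 base dimensions (L, T).
The dimension matrix has rank 2.
Independent dimensionless groups: 3 − 2 = 1.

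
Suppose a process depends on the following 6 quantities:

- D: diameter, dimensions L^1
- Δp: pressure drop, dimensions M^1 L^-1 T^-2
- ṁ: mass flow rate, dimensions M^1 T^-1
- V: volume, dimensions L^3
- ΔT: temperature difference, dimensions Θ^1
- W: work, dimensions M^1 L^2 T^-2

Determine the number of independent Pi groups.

2

There are 6 variables and 4 base dimensions (M, L, T, Θ).
The dimension matrix has rank 4.
Independent dimensionless groups: 6 − 4 = 2.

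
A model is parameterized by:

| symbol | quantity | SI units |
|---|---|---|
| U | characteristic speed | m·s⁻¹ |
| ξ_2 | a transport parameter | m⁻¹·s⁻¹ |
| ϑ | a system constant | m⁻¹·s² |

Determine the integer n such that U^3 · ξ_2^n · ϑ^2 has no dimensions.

Balance the L exponent: (-1)·n from ξ_2, plus 3·(1) + 2·(-1) = 1 from the rest, must sum to zero.
−n + 1 = 0, so n = 1.

1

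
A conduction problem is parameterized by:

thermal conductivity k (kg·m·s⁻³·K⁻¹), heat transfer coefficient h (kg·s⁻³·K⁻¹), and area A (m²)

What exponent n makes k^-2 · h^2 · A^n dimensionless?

Balance the L exponent: (2)·n from A, plus −2·(1) + 2·(0) = -2 from the rest, must sum to zero.
2n − 2 = 0, so n = 1.

1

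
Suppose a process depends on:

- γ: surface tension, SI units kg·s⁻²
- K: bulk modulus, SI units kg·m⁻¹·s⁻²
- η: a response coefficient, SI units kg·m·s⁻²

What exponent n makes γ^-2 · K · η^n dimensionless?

1

Balance the M exponent: (1)·n from η, plus −2·(1) + (1) = -1 from the rest, must sum to zero.
n − 1 = 0, so n = 1.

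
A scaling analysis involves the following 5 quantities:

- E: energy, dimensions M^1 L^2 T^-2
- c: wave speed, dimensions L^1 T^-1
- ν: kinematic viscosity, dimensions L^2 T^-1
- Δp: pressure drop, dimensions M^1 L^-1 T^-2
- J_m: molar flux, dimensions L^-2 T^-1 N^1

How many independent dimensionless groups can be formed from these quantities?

There are 5 variables and 4 base dimensions (M, L, T, N).
The dimension matrix has rank 4.
Independent dimensionless groups: 5 − 4 = 1.

1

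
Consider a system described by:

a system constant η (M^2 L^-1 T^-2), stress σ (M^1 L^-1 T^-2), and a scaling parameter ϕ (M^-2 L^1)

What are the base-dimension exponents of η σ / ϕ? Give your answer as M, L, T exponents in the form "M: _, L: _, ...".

M: 5, L: -3, T: -4

Collect each base-dimension exponent across the product:
  M: (2) + (1) − (-2) = 5
  L: (-1) + (-1) − (1) = -3
  T: (-2) + (-2) − (0) = -4
So the dimensions are [M⁵ L⁻³ T⁻⁴].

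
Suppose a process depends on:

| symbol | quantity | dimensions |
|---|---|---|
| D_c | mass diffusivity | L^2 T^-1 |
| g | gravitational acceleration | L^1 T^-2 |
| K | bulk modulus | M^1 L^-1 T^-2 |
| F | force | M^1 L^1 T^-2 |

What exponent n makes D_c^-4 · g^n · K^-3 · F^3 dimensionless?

Balance the L exponent: (1)·n from g, plus −4·(2) − 3·(-1) + 3·(1) = -2 from the rest, must sum to zero.
n − 2 = 0, so n = 2.

2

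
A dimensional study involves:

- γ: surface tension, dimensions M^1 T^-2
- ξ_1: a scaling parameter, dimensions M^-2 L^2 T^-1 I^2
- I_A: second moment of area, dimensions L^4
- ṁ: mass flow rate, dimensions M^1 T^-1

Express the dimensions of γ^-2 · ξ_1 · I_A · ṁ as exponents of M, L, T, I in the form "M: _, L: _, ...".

M: -3, L: 6, T: 2, I: 2

Collect each base-dimension exponent across the product:
  M: −2·(1) + (-2) + (0) + (1) = -3
  L: −2·(0) + (2) + (4) + (0) = 6
  T: −2·(-2) + (-1) + (0) + (-1) = 2
  I: −2·(0) + (2) + (0) + (0) = 2
So the dimensions are [M⁻³ L⁶ T² I²].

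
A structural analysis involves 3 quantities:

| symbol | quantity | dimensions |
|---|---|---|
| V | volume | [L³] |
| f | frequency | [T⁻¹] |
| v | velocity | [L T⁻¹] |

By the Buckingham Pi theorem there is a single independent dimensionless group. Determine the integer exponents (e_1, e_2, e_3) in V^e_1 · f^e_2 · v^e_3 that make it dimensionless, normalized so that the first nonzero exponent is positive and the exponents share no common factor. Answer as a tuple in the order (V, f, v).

L: e_1·(3) + e_2·(0) + e_3·(1) = 0
T: e_1·(0) + e_2·(-1) + e_3·(-1) = 0
Solving this homogeneous linear system for the smallest-integer solution (first nonzero entry positive) gives (1, 3, -3).

(1, 3, -3)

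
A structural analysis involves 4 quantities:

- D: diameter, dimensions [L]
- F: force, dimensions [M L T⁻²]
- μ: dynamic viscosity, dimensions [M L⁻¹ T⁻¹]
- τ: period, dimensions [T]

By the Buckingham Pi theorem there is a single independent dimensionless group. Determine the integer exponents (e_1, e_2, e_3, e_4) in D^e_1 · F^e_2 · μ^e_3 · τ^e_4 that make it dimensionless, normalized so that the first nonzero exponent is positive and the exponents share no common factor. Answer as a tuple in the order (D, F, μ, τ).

(2, -1, 1, -1)

M: e_1·(0) + e_2·(1) + e_3·(1) + e_4·(0) = 0
L: e_1·(1) + e_2·(1) + e_3·(-1) + e_4·(0) = 0
T: e_1·(0) + e_2·(-2) + e_3·(-1) + e_4·(1) = 0
Solving this homogeneous linear system for the smallest-integer solution (first nonzero entry positive) gives (2, -1, 1, -1).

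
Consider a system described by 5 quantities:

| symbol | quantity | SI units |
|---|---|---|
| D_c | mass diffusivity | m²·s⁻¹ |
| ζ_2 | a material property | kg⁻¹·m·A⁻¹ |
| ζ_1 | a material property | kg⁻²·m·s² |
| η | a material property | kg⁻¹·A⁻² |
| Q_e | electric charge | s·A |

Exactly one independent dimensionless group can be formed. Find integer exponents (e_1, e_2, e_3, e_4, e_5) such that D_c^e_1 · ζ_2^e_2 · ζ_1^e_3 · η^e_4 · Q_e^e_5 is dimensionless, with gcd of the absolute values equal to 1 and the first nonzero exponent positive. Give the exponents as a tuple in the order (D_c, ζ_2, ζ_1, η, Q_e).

M: e_1·(0) + e_2·(-1) + e_3·(-2) + e_4·(-1) + e_5·(0) = 0
L: e_1·(2) + e_2·(1) + e_3·(1) + e_4·(0) + e_5·(0) = 0
T: e_1·(-1) + e_2·(0) + e_3·(2) + e_4·(0) + e_5·(1) = 0
I: e_1·(0) + e_2·(-1) + e_3·(0) + e_4·(-2) + e_5·(1) = 0
Solving this homogeneous linear system for the smallest-integer solution (first nonzero entry positive) gives (1, -3, 1, 1, -1).

(1, -3, 1, 1, -1)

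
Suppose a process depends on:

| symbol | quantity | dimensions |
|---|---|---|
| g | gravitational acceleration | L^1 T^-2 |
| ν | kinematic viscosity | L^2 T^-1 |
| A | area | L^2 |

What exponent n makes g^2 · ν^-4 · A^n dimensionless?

Balance the L exponent: (2)·n from A, plus 2·(1) − 4·(2) = -6 from the rest, must sum to zero.
2n − 6 = 0, so n = 3.

3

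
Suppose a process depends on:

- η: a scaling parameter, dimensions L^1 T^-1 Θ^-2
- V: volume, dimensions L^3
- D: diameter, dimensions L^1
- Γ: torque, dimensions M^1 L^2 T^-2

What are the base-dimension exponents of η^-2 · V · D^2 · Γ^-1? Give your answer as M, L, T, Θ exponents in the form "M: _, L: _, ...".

M: -1, L: 1, T: 4, Θ: 4

Collect each base-dimension exponent across the product:
  M: −2·(0) + (0) + 2·(0) − (1) = -1
  L: −2·(1) + (3) + 2·(1) − (2) = 1
  T: −2·(-1) + (0) + 2·(0) − (-2) = 4
  Θ: −2·(-2) + (0) + 2·(0) − (0) = 4
So the dimensions are [M⁻¹ L T⁴ Θ⁴].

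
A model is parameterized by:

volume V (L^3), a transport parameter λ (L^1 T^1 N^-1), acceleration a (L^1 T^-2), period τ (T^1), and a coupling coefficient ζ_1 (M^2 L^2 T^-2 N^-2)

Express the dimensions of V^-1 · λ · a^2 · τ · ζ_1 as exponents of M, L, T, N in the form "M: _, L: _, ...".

Collect each base-dimension exponent across the product:
  M: −(0) + (0) + 2·(0) + (0) + (2) = 2
  L: −(3) + (1) + 2·(1) + (0) + (2) = 2
  T: −(0) + (1) + 2·(-2) + (1) + (-2) = -4
  N: −(0) + (-1) + 2·(0) + (0) + (-2) = -3
So the dimensions are [M² L² T⁻⁴ N⁻³].

M: 2, L: 2, T: -4, N: -3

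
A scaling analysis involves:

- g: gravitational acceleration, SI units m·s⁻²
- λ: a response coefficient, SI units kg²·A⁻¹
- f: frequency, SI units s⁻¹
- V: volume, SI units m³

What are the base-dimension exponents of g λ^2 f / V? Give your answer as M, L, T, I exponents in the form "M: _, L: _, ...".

M: 4, L: -2, T: -3, I: -2

Collect each base-dimension exponent across the product:
  M: (0) + 2·(2) + (0) − (0) = 4
  L: (1) + 2·(0) + (0) − (3) = -2
  T: (-2) + 2·(0) + (-1) − (0) = -3
  I: (0) + 2·(-1) + (0) − (0) = -2
So the dimensions are [M⁴ L⁻² T⁻³ I⁻²].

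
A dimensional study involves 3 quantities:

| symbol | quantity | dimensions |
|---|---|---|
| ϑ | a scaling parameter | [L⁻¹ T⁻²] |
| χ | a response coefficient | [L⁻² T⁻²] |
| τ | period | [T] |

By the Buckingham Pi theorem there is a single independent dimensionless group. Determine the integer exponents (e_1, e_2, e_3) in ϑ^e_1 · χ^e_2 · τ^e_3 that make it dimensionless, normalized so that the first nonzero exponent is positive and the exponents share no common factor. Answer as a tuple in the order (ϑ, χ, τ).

(2, -1, 2)

L: e_1·(-1) + e_2·(-2) + e_3·(0) = 0
T: e_1·(-2) + e_2·(-2) + e_3·(1) = 0
Solving this homogeneous linear system for the smallest-integer solution (first nonzero entry positive) gives (2, -1, 2).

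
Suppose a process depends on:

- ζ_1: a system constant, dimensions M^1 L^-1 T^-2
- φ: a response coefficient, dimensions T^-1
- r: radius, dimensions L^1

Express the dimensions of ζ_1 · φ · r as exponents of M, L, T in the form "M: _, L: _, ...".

Collect each base-dimension exponent across the product:
  M: (1) + (0) + (0) = 1
  L: (-1) + (0) + (1) = 0
  T: (-2) + (-1) + (0) = -3
So the dimensions are [M T⁻³].

M: 1, L: 0, T: -3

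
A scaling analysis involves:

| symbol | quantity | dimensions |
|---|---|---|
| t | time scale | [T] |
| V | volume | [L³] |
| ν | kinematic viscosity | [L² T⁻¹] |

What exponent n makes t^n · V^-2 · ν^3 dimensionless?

Balance the T exponent: (1)·n from t, plus −2·(0) + 3·(-1) = -3 from the rest, must sum to zero.
n − 3 = 0, so n = 3.

3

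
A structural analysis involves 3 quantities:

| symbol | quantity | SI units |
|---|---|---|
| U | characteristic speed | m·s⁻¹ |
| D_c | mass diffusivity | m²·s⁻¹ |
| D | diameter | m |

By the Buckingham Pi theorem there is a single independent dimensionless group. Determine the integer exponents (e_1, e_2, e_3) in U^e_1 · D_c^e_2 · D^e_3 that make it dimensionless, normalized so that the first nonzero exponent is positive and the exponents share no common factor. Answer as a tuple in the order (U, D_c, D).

(1, -1, 1)

L: e_1·(1) + e_2·(2) + e_3·(1) = 0
T: e_1·(-1) + e_2·(-1) + e_3·(0) = 0
Solving this homogeneous linear system for the smallest-integer solution (first nonzero entry positive) gives (1, -1, 1).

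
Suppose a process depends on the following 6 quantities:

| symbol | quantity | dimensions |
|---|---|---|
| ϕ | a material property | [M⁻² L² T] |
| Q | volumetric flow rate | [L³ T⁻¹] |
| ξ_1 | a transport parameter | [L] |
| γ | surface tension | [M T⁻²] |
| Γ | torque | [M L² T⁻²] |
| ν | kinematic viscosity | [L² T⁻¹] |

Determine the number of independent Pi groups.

There are 6 variables and 3 base dimensions (M, L, T).
The dimension matrix has rank 3.
Independent dimensionless groups: 6 − 3 = 3.

3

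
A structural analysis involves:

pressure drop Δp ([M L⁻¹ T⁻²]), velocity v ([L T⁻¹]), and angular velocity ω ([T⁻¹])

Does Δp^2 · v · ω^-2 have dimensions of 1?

Sum the exponent of each base dimension across the product:
  M: 2·[Δp]_M + [v]_M − 2·[ω]_M = 2·(1) + (0) − 2·(0) = 2
  L: 2·[Δp]_L + [v]_L − 2·[ω]_L = 2·(-1) + (1) − 2·(0) = -1
  T: 2·[Δp]_T + [v]_T − 2·[ω]_T = 2·(-2) + (-1) − 2·(-1) = -3
Net dimensions [M² L⁻¹ T⁻³] ≠ [1] — not dimensionless.

no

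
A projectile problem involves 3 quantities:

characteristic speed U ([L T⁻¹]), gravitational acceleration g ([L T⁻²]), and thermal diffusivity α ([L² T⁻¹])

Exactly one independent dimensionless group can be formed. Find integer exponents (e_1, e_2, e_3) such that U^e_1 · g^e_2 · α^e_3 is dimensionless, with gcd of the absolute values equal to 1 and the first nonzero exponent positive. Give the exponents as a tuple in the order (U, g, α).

(3, -1, -1)

L: e_1·(1) + e_2·(1) + e_3·(2) = 0
T: e_1·(-1) + e_2·(-2) + e_3·(-1) = 0
Solving this homogeneous linear system for the smallest-integer solution (first nonzero entry positive) gives (3, -1, -1).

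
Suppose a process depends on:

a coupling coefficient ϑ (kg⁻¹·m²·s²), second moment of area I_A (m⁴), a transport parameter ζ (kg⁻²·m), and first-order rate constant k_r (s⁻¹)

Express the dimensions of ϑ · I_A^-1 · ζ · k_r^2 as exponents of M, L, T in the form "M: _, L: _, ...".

M: -3, L: -1, T: 0

Collect each base-dimension exponent across the product:
  M: (-1) − (0) + (-2) + 2·(0) = -3
  L: (2) − (4) + (1) + 2·(0) = -1
  T: (2) − (0) + (0) + 2·(-1) = 0
So the dimensions are [M⁻³ L⁻¹].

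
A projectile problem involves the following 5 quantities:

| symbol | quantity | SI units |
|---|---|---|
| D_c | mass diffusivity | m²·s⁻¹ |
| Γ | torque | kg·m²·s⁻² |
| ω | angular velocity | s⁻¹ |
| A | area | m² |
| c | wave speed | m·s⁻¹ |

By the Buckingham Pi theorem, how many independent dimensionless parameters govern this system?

There are 5 variables and 3 base dimensions (M, L, T).
The dimension matrix has rank 3.
Independent dimensionless groups: 5 − 3 = 2.

2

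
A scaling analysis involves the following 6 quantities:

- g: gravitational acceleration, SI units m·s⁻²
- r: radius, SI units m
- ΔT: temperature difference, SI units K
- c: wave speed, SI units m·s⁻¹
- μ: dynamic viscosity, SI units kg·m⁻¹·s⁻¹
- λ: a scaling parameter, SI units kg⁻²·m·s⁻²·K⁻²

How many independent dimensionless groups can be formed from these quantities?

There are 6 variables and 4 base dimensions (M, L, T, Θ).
The dimension matrix has rank 4.
Independent dimensionless groups: 6 − 4 = 2.

2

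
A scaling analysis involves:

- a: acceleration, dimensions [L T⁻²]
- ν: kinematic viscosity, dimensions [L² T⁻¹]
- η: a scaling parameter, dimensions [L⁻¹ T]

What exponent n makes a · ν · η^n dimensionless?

Balance the L exponent: (-1)·n from η, plus (1) + (2) = 3 from the rest, must sum to zero.
−n + 3 = 0, so n = 3.

3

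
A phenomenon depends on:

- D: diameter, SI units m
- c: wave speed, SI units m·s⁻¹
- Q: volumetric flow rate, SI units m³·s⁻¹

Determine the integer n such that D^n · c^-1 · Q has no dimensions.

Balance the L exponent: (1)·n from D, plus −(1) + (3) = 2 from the rest, must sum to zero.
n + 2 = 0, so n = -2.

-2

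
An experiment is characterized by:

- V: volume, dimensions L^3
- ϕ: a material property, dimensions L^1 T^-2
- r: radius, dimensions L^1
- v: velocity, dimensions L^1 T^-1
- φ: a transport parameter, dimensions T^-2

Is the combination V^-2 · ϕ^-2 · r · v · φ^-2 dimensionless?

Sum the exponent of each base dimension across the product:
  L: −2·[V]_L − 2·[ϕ]_L + [r]_L + [v]_L − 2·[φ]_L = −2·(3) − 2·(1) + (1) + (1) − 2·(0) = -6
  T: −2·[V]_T − 2·[ϕ]_T + [r]_T + [v]_T − 2·[φ]_T = −2·(0) − 2·(-2) + (0) + (-1) − 2·(-2) = 7
Net dimensions [L⁻⁶ T⁷] ≠ [1] — not dimensionless.

no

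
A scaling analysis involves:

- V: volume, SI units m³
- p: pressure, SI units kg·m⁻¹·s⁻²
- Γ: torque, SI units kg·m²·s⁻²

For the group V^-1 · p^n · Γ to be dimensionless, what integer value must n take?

Balance the M exponent: (1)·n from p, plus −(0) + (1) = 1 from the rest, must sum to zero.
n + 1 = 0, so n = -1.

-1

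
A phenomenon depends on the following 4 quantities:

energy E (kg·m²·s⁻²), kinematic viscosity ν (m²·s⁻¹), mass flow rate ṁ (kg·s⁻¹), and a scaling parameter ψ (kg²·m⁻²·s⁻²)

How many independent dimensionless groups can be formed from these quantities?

1

There are 4 variables and 3 base dimensions (M, L, T).
The dimension matrix has rank 3.
Independent dimensionless groups: 4 − 3 = 1.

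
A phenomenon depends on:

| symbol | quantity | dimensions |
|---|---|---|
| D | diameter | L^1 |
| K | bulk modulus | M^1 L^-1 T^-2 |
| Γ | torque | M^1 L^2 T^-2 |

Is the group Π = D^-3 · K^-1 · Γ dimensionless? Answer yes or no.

Sum the exponent of each base dimension across the product:
  M: −3·[D]_M − [K]_M + [Γ]_M = −3·(0) − (1) + (1) = 0
  L: −3·[D]_L − [K]_L + [Γ]_L = −3·(1) − (-1) + (2) = 0
  T: −3·[D]_T − [K]_T + [Γ]_T = −3·(0) − (-2) + (-2) = 0
  I: −3·[D]_I − [K]_I + [Γ]_I = −3·(0) − (0) + (0) = 0
All base exponents vanish — dimensionless.

yes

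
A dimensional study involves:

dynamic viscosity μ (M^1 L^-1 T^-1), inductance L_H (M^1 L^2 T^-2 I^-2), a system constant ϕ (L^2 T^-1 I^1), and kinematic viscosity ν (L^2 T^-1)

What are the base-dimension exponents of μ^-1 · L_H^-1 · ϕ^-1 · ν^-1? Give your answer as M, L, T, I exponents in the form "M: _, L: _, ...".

M: -2, L: -5, T: 5, I: 1

Collect each base-dimension exponent across the product:
  M: −(1) − (1) − (0) − (0) = -2
  L: −(-1) − (2) − (2) − (2) = -5
  T: −(-1) − (-2) − (-1) − (-1) = 5
  I: −(0) − (-2) − (1) − (0) = 1
So the dimensions are [M⁻² L⁻⁵ T⁵ I].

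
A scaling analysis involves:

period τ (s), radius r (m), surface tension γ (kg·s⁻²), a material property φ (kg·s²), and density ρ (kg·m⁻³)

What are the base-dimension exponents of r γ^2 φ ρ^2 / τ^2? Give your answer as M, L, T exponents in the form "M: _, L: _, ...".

Collect each base-dimension exponent across the product:
  M: −2·(0) + (0) + 2·(1) + (1) + 2·(1) = 5
  L: −2·(0) + (1) + 2·(0) + (0) + 2·(-3) = -5
  T: −2·(1) + (0) + 2·(-2) + (2) + 2·(0) = -4
So the dimensions are [M⁵ L⁻⁵ T⁻⁴].

M: 5, L: -5, T: -4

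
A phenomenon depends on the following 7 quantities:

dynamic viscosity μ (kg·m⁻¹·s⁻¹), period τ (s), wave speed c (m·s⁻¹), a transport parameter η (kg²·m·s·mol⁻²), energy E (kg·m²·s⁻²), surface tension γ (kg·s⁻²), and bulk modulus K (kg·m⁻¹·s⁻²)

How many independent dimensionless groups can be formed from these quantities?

3

There are 7 variables and 4 base dimensions (M, L, T, N).
The dimension matrix has rank 4.
Independent dimensionless groups: 7 − 4 = 3.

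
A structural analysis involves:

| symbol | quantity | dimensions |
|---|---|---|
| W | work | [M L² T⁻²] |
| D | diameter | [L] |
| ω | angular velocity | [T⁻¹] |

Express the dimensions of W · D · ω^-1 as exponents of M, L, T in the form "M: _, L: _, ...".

M: 1, L: 3, T: -1

Collect each base-dimension exponent across the product:
  M: (1) + (0) − (0) = 1
  L: (2) + (1) − (0) = 3
  T: (-2) + (0) − (-1) = -1
So the dimensions are [M L³ T⁻¹].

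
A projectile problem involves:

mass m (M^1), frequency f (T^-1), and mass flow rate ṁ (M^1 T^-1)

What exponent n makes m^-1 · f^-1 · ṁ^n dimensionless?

1

Balance the M exponent: (1)·n from ṁ, plus −(1) − (0) = -1 from the rest, must sum to zero.
n − 1 = 0, so n = 1.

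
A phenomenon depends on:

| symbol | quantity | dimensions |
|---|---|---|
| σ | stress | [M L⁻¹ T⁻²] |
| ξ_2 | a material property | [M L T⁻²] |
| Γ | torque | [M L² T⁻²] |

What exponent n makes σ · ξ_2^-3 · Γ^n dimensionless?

Balance the M exponent: (1)·n from Γ, plus (1) − 3·(1) = -2 from the rest, must sum to zero.
n − 2 = 0, so n = 2.

2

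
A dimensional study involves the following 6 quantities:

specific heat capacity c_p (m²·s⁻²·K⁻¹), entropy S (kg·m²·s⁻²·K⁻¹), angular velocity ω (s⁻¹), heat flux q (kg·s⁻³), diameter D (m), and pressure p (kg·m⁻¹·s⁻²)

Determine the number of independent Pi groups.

2

There are 6 variables and 4 base dimensions (M, L, T, Θ).
The dimension matrix has rank 4.
Independent dimensionless groups: 6 − 4 = 2.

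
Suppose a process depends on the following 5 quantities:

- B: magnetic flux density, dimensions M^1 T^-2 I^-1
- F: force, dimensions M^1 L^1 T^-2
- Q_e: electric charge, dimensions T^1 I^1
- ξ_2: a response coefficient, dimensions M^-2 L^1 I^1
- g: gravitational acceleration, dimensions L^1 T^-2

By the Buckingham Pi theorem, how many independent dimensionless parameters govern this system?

There are 5 variables and 4 base dimensions (M, L, T, I).
The dimension matrix has rank 4.
Independent dimensionless groups: 5 − 4 = 1.

1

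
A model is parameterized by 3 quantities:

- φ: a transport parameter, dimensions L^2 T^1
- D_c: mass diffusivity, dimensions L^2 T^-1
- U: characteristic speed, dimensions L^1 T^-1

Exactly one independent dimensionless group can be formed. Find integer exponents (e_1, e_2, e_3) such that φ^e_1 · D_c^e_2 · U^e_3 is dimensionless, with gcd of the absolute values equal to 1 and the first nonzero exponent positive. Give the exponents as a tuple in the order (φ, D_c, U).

(1, -3, 4)

L: e_1·(2) + e_2·(2) + e_3·(1) = 0
T: e_1·(1) + e_2·(-1) + e_3·(-1) = 0
Solving this homogeneous linear system for the smallest-integer solution (first nonzero entry positive) gives (1, -3, 4).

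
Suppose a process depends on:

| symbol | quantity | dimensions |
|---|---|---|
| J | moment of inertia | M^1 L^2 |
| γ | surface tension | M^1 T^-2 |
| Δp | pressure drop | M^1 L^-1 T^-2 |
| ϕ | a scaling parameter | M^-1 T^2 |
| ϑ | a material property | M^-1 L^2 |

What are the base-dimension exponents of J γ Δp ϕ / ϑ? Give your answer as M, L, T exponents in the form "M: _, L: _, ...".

Collect each base-dimension exponent across the product:
  M: (1) + (1) + (1) + (-1) − (-1) = 3
  L: (2) + (0) + (-1) + (0) − (2) = -1
  T: (0) + (-2) + (-2) + (2) − (0) = -2
So the dimensions are [M³ L⁻¹ T⁻²].

M: 3, L: -1, T: -2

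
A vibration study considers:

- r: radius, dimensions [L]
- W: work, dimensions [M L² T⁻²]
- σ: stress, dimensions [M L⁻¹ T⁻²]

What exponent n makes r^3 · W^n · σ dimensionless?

-1

Balance the M exponent: (1)·n from W, plus 3·(0) + (1) = 1 from the rest, must sum to zero.
n + 1 = 0, so n = -1.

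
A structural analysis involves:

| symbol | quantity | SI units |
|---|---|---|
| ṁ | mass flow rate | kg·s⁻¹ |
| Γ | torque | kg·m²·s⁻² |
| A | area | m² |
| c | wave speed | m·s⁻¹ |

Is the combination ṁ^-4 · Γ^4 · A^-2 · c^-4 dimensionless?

yes

Sum the exponent of each base dimension across the product:
  M: −4·[ṁ]_M + 4·[Γ]_M − 2·[A]_M − 4·[c]_M = −4·(1) + 4·(1) − 2·(0) − 4·(0) = 0
  L: −4·[ṁ]_L + 4·[Γ]_L − 2·[A]_L − 4·[c]_L = −4·(0) + 4·(2) − 2·(2) − 4·(1) = 0
  T: −4·[ṁ]_T + 4·[Γ]_T − 2·[A]_T − 4·[c]_T = −4·(-1) + 4·(-2) − 2·(0) − 4·(-1) = 0
All base exponents vanish — dimensionless.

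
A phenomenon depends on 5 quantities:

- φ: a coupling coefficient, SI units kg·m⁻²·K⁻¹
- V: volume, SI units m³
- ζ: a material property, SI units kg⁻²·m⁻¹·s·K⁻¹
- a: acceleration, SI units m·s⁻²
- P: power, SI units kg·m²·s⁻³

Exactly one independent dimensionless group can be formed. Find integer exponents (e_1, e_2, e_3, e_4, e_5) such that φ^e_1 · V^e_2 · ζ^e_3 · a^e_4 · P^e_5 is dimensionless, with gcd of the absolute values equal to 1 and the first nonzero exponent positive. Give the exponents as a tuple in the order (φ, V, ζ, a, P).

M: e_1·(1) + e_2·(0) + e_3·(-2) + e_4·(0) + e_5·(1) = 0
L: e_1·(-2) + e_2·(3) + e_3·(-1) + e_4·(1) + e_5·(2) = 0
T: e_1·(0) + e_2·(0) + e_3·(1) + e_4·(-2) + e_5·(-3) = 0
Θ: e_1·(-1) + e_2·(0) + e_3·(-1) + e_4·(0) + e_5·(0) = 0
Solving this homogeneous linear system for the smallest-integer solution (first nonzero entry positive) gives (1, 1, -1, 4, -3).

(1, 1, -1, 4, -3)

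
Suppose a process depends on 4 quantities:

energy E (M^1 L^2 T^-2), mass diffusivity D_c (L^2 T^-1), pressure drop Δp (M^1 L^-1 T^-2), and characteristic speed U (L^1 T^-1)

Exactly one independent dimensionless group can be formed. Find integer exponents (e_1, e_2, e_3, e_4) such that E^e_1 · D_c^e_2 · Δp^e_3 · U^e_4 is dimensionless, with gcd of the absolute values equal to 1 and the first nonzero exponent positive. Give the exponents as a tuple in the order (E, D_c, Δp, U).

M: e_1·(1) + e_2·(0) + e_3·(1) + e_4·(0) = 0
L: e_1·(2) + e_2·(2) + e_3·(-1) + e_4·(1) = 0
T: e_1·(-2) + e_2·(-1) + e_3·(-2) + e_4·(-1) = 0
Solving this homogeneous linear system for the smallest-integer solution (first nonzero entry positive) gives (1, -3, -1, 3).

(1, -3, -1, 3)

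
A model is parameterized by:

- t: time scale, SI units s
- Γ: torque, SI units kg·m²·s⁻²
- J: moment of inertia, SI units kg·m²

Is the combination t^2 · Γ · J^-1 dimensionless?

yes

Sum the exponent of each base dimension across the product:
  M: 2·[t]_M + [Γ]_M − [J]_M = 2·(0) + (1) − (1) = 0
  L: 2·[t]_L + [Γ]_L − [J]_L = 2·(0) + (2) − (2) = 0
  T: 2·[t]_T + [Γ]_T − [J]_T = 2·(1) + (-2) − (0) = 0
All base exponents vanish — dimensionless.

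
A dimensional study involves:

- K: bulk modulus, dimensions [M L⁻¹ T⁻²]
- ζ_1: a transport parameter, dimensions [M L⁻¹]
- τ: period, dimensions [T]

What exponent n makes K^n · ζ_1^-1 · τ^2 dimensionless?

Balance the M exponent: (1)·n from K, plus −(1) + 2·(0) = -1 from the rest, must sum to zero.
n − 1 = 0, so n = 1.

1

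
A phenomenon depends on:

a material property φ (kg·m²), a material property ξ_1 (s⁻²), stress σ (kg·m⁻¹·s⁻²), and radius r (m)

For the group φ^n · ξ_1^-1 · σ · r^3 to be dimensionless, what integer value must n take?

-1

Balance the M exponent: (1)·n from φ, plus −(0) + (1) + 3·(0) = 1 from the rest, must sum to zero.
n + 1 = 0, so n = -1.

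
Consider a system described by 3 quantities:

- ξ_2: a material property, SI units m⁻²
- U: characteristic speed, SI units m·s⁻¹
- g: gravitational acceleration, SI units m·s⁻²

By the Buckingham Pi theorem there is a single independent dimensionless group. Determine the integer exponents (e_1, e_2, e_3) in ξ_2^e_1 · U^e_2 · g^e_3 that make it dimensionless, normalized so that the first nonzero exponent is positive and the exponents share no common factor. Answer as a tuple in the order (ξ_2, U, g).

L: e_1·(-2) + e_2·(1) + e_3·(1) = 0
T: e_1·(0) + e_2·(-1) + e_3·(-2) = 0
Solving this homogeneous linear system for the smallest-integer solution (first nonzero entry positive) gives (1, 4, -2).

(1, 4, -2)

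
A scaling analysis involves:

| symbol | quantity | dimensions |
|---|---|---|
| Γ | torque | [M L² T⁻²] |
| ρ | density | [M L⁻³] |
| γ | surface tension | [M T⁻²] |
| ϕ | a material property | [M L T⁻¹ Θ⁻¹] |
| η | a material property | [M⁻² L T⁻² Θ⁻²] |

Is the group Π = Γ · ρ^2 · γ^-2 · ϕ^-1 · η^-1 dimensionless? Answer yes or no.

Sum the exponent of each base dimension across the product:
  M: [Γ]_M + 2·[ρ]_M − 2·[γ]_M − [ϕ]_M − [η]_M = (1) + 2·(1) − 2·(1) − (1) − (-2) = 2
  L: [Γ]_L + 2·[ρ]_L − 2·[γ]_L − [ϕ]_L − [η]_L = (2) + 2·(-3) − 2·(0) − (1) − (1) = -6
  T: [Γ]_T + 2·[ρ]_T − 2·[γ]_T − [ϕ]_T − [η]_T = (-2) + 2·(0) − 2·(-2) − (-1) − (-2) = 5
  Θ: [Γ]_Θ + 2·[ρ]_Θ − 2·[γ]_Θ − [ϕ]_Θ − [η]_Θ = (0) + 2·(0) − 2·(0) − (-1) − (-2) = 3
Net dimensions [M² L⁻⁶ T⁵ Θ³] ≠ [1] — not dimensionless.

no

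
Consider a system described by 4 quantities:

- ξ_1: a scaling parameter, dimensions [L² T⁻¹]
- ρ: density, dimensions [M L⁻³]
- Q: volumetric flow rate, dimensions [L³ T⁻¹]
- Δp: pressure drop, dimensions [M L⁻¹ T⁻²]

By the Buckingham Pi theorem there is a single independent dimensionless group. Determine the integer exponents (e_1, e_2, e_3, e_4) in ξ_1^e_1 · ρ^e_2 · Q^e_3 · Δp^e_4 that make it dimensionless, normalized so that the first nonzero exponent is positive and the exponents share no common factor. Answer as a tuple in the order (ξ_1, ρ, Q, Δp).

M: e_1·(0) + e_2·(1) + e_3·(0) + e_4·(1) = 0
L: e_1·(2) + e_2·(-3) + e_3·(3) + e_4·(-1) = 0
T: e_1·(-1) + e_2·(0) + e_3·(-1) + e_4·(-2) = 0
Solving this homogeneous linear system for the smallest-integer solution (first nonzero entry positive) gives (4, 1, -2, -1).

(4, 1, -2, -1)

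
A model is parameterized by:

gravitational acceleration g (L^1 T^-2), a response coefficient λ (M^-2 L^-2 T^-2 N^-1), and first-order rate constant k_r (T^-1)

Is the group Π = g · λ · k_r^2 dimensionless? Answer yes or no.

Sum the exponent of each base dimension across the product:
  M: [g]_M + [λ]_M + 2·[k_r]_M = (0) + (-2) + 2·(0) = -2
  L: [g]_L + [λ]_L + 2·[k_r]_L = (1) + (-2) + 2·(0) = -1
  T: [g]_T + [λ]_T + 2·[k_r]_T = (-2) + (-2) + 2·(-1) = -6
  N: [g]_N + [λ]_N + 2·[k_r]_N = (0) + (-1) + 2·(0) = -1
Net dimensions [M⁻² L⁻¹ T⁻⁶ N⁻¹] ≠ [1] — not dimensionless.

no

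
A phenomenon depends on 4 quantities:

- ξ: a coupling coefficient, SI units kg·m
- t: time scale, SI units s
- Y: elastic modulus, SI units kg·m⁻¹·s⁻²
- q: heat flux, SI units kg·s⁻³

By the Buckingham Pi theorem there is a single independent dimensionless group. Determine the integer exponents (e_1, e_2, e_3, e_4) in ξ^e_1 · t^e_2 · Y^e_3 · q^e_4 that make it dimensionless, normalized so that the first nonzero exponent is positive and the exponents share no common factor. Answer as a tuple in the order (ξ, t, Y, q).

(1, -4, 1, -2)

M: e_1·(1) + e_2·(0) + e_3·(1) + e_4·(1) = 0
L: e_1·(1) + e_2·(0) + e_3·(-1) + e_4·(0) = 0
T: e_1·(0) + e_2·(1) + e_3·(-2) + e_4·(-3) = 0
Solving this homogeneous linear system for the smallest-integer solution (first nonzero entry positive) gives (1, -4, 1, -2).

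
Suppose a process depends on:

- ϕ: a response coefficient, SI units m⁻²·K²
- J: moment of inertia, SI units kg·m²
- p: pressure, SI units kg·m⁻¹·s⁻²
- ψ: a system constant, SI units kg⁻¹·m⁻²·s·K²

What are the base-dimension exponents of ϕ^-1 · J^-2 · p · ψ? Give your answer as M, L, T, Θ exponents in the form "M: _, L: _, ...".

Collect each base-dimension exponent across the product:
  M: −(0) − 2·(1) + (1) + (-1) = -2
  L: −(-2) − 2·(2) + (-1) + (-2) = -5
  T: −(0) − 2·(0) + (-2) + (1) = -1
  Θ: −(2) − 2·(0) + (0) + (2) = 0
So the dimensions are [M⁻² L⁻⁵ T⁻¹].

M: -2, L: -5, T: -1, Θ: 0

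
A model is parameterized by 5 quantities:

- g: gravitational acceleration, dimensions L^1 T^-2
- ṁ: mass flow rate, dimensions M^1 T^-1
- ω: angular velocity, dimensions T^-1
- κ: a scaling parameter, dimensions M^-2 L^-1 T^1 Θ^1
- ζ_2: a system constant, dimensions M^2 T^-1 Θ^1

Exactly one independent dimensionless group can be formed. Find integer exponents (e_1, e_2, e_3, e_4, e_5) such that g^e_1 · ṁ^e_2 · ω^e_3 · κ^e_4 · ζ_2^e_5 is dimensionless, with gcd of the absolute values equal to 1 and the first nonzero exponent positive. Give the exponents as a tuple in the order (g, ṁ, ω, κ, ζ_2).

(1, 4, -4, 1, -1)

M: e_1·(0) + e_2·(1) + e_3·(0) + e_4·(-2) + e_5·(2) = 0
L: e_1·(1) + e_2·(0) + e_3·(0) + e_4·(-1) + e_5·(0) = 0
T: e_1·(-2) + e_2·(-1) + e_3·(-1) + e_4·(1) + e_5·(-1) = 0
Θ: e_1·(0) + e_2·(0) + e_3·(0) + e_4·(1) + e_5·(1) = 0
Solving this homogeneous linear system for the smallest-integer solution (first nonzero entry positive) gives (1, 4, -4, 1, -1).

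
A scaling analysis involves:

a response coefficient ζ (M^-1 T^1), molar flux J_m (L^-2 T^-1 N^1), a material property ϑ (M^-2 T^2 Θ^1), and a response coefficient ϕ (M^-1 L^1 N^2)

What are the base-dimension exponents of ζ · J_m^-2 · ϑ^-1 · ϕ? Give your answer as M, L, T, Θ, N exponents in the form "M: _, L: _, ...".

Collect each base-dimension exponent across the product:
  M: (-1) − 2·(0) − (-2) + (-1) = 0
  L: (0) − 2·(-2) − (0) + (1) = 5
  T: (1) − 2·(-1) − (2) + (0) = 1
  Θ: (0) − 2·(0) − (1) + (0) = -1
  N: (0) − 2·(1) − (0) + (2) = 0
So the dimensions are [L⁵ T Θ⁻¹].

M: 0, L: 5, T: 1, Θ: -1, N: 0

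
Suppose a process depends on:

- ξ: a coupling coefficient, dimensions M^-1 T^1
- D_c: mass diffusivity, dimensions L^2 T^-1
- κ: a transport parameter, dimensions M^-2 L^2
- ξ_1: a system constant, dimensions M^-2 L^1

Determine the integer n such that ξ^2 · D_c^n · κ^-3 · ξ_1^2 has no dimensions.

Balance the L exponent: (2)·n from D_c, plus 2·(0) − 3·(2) + 2·(1) = -4 from the rest, must sum to zero.
2n − 4 = 0, so n = 2.

2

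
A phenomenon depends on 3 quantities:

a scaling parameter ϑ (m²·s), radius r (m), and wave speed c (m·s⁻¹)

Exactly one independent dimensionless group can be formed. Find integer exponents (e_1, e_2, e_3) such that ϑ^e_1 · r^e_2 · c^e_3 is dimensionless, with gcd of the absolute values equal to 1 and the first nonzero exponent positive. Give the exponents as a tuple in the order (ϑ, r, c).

L: e_1·(2) + e_2·(1) + e_3·(1) = 0
T: e_1·(1) + e_2·(0) + e_3·(-1) = 0
Solving this homogeneous linear system for the smallest-integer solution (first nonzero entry positive) gives (1, -3, 1).

(1, -3, 1)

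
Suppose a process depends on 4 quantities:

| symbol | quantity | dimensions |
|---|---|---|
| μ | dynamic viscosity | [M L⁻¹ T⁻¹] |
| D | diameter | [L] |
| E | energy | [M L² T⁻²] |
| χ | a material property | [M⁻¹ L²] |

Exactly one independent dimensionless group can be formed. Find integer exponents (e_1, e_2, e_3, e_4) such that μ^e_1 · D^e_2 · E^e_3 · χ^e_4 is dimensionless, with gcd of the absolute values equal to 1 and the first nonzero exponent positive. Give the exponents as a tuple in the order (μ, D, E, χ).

(2, 2, -1, 1)

M: e_1·(1) + e_2·(0) + e_3·(1) + e_4·(-1) = 0
L: e_1·(-1) + e_2·(1) + e_3·(2) + e_4·(2) = 0
T: e_1·(-1) + e_2·(0) + e_3·(-2) + e_4·(0) = 0
Solving this homogeneous linear system for the smallest-integer solution (first nonzero entry positive) gives (2, 2, -1, 1).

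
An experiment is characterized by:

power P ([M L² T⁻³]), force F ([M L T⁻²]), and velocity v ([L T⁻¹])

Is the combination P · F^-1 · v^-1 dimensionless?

Sum the exponent of each base dimension across the product:
  M: [P]_M − [F]_M − [v]_M = (1) − (1) − (0) = 0
  L: [P]_L − [F]_L − [v]_L = (2) − (1) − (1) = 0
  T: [P]_T − [F]_T − [v]_T = (-3) − (-2) − (-1) = 0
  Θ: [P]_Θ − [F]_Θ − [v]_Θ = (0) − (0) − (0) = 0
  N: [P]_N − [F]_N − [v]_N = (0) − (0) − (0) = 0
All base exponents vanish — dimensionless.

yes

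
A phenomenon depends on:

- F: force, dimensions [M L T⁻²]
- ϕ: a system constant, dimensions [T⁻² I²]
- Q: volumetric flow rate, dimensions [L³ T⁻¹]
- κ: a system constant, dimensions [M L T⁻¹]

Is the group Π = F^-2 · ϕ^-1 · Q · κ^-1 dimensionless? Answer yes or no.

no

Sum the exponent of each base dimension across the product:
  M: −2·[F]_M − [ϕ]_M + [Q]_M − [κ]_M = −2·(1) − (0) + (0) − (1) = -3
  L: −2·[F]_L − [ϕ]_L + [Q]_L − [κ]_L = −2·(1) − (0) + (3) − (1) = 0
  T: −2·[F]_T − [ϕ]_T + [Q]_T − [κ]_T = −2·(-2) − (-2) + (-1) − (-1) = 6
  I: −2·[F]_I − [ϕ]_I + [Q]_I − [κ]_I = −2·(0) − (2) + (0) − (0) = -2
Net dimensions [M⁻³ T⁶ I⁻²] ≠ [1] — not dimensionless.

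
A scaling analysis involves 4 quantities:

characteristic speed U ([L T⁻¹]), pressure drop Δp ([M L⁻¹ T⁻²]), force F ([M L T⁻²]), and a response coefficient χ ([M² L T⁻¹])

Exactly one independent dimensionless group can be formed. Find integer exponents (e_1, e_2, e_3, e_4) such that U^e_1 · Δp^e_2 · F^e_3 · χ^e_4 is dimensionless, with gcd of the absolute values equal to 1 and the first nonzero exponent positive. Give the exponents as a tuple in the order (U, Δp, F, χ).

M: e_1·(0) + e_2·(1) + e_3·(1) + e_4·(2) = 0
L: e_1·(1) + e_2·(-1) + e_3·(1) + e_4·(1) = 0
T: e_1·(-1) + e_2·(-2) + e_3·(-2) + e_4·(-1) = 0
Solving this homogeneous linear system for the smallest-integer solution (first nonzero entry positive) gives (3, 1, -3, 1).

(3, 1, -3, 1)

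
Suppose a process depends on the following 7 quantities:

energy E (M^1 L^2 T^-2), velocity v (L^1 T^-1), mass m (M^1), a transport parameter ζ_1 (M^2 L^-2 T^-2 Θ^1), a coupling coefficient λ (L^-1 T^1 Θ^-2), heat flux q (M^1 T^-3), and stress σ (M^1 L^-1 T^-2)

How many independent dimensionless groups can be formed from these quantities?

There are 7 variables and 4 base dimensions (M, L, T, Θ).
The dimension matrix has rank 4.
Independent dimensionless groups: 7 − 4 = 3.

3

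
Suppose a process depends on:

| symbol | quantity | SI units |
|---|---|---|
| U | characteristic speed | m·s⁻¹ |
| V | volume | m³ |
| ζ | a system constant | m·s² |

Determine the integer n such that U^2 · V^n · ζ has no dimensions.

-1

Balance the L exponent: (3)·n from V, plus 2·(1) + (1) = 3 from the rest, must sum to zero.
3n + 3 = 0, so n = -1.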